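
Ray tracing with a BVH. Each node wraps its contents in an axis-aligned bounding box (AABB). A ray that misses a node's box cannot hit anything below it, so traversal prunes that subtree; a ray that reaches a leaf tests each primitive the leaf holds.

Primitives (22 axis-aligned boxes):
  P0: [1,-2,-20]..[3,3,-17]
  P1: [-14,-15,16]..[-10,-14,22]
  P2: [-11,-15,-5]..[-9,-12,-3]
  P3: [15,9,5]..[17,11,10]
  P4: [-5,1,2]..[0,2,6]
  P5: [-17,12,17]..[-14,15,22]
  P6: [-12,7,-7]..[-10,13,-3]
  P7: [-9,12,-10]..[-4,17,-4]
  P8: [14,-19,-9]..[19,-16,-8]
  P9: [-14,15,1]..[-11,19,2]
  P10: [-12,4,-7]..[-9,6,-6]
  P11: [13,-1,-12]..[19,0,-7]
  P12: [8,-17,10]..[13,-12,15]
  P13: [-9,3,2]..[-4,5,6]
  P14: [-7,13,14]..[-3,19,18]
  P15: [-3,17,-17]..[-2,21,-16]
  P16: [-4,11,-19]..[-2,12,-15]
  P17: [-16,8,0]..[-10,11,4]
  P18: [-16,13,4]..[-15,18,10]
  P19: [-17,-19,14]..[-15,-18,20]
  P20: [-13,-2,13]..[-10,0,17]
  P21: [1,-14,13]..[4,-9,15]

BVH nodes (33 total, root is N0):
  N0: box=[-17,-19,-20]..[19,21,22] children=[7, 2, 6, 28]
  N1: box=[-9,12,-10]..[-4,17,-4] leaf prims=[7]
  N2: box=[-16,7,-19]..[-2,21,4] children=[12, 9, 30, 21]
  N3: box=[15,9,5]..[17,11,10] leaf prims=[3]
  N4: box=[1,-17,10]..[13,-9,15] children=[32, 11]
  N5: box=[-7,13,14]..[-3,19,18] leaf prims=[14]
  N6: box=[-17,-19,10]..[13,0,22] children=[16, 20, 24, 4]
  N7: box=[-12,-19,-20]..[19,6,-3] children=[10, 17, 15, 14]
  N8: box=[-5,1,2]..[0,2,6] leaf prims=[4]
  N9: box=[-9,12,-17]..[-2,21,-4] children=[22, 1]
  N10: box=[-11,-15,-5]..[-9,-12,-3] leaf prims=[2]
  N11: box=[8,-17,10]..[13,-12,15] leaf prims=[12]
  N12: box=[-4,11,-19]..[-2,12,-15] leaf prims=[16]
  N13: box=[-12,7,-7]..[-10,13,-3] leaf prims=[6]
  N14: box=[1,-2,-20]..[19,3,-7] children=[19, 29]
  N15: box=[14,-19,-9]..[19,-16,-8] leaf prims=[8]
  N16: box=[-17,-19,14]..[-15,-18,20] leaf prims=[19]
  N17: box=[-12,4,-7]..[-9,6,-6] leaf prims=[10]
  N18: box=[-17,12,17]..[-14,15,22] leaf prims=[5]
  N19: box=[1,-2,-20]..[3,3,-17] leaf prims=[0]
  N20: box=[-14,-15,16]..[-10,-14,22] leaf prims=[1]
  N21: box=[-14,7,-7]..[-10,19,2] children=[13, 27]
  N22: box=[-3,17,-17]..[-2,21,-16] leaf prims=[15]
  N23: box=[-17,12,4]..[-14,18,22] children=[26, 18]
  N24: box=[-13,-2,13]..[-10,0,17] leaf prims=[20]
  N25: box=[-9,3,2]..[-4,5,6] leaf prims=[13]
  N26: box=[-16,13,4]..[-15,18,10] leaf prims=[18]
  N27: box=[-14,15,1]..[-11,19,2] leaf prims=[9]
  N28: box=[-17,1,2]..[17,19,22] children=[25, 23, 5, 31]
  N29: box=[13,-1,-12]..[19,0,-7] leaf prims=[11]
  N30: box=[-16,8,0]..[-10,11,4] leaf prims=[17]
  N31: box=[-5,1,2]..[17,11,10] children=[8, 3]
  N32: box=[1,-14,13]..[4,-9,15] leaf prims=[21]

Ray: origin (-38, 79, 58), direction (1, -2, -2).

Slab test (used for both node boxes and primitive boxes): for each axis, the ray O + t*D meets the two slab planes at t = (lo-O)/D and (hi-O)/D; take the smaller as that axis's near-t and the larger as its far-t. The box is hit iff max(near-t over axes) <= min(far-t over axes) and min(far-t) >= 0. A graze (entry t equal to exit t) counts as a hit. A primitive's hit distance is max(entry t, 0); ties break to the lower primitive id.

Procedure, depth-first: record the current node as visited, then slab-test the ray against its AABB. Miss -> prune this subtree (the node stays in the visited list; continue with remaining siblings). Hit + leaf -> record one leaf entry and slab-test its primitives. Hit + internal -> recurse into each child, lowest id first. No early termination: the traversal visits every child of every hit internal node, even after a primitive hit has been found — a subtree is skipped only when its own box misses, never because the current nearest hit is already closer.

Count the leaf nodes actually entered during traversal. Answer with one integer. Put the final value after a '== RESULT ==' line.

Walk:
N0 x:[21,57] y:[29,49] z:[18,39] -> hit [29,39], descend [2, 6, 7, 28]
  N2 x:[22,36] y:[29,36] z:[27,77/2] -> hit [29,36], descend [9, 12, 21, 30]
    N9 x:[29,36] y:[29,67/2] z:[31,75/2] -> hit [31,67/2], descend [1, 22]
      N1 x:[29,34] y:[31,67/2] z:[31,34] -> hit [31,67/2] leaf, test {P7@t=31}
      N22 x:[35,36] y:[29,31] z:[37,75/2] -> miss, prune
    N12 x:[34,36] y:[67/2,34] z:[73/2,77/2] -> miss, prune
    N21 x:[24,28] y:[30,36] z:[28,65/2] -> miss, prune
    N30 x:[22,28] y:[34,71/2] z:[27,29] -> miss, prune
  N6 x:[21,51] y:[79/2,49] z:[18,24] -> miss, prune
  N7 x:[26,57] y:[73/2,49] z:[61/2,39] -> hit [73/2,39], descend [10, 14, 15, 17]
    N10 x:[27,29] y:[91/2,47] z:[61/2,63/2] -> miss, prune
    N14 x:[39,57] y:[38,81/2] z:[65/2,39] -> hit [39,39], descend [19, 29]
      N19 x:[39,41] y:[38,81/2] z:[75/2,39] -> hit [39,39] leaf, test {P0@t=39}
      N29 x:[51,57] y:[79/2,40] z:[65/2,35] -> miss, prune
    N15 x:[52,57] y:[95/2,49] z:[33,67/2] -> miss, prune
    N17 x:[26,29] y:[73/2,75/2] z:[32,65/2] -> miss, prune
  N28 x:[21,55] y:[30,39] z:[18,28] -> miss, prune

Summary -> nodes [0, 2, 9, 1, 22, 12, 21, 30, 6, 7, 10, 14, 19, 29, 15, 17, 28]; box-tests=17; leaf-entries=2; first=P7

== RESULT ==
2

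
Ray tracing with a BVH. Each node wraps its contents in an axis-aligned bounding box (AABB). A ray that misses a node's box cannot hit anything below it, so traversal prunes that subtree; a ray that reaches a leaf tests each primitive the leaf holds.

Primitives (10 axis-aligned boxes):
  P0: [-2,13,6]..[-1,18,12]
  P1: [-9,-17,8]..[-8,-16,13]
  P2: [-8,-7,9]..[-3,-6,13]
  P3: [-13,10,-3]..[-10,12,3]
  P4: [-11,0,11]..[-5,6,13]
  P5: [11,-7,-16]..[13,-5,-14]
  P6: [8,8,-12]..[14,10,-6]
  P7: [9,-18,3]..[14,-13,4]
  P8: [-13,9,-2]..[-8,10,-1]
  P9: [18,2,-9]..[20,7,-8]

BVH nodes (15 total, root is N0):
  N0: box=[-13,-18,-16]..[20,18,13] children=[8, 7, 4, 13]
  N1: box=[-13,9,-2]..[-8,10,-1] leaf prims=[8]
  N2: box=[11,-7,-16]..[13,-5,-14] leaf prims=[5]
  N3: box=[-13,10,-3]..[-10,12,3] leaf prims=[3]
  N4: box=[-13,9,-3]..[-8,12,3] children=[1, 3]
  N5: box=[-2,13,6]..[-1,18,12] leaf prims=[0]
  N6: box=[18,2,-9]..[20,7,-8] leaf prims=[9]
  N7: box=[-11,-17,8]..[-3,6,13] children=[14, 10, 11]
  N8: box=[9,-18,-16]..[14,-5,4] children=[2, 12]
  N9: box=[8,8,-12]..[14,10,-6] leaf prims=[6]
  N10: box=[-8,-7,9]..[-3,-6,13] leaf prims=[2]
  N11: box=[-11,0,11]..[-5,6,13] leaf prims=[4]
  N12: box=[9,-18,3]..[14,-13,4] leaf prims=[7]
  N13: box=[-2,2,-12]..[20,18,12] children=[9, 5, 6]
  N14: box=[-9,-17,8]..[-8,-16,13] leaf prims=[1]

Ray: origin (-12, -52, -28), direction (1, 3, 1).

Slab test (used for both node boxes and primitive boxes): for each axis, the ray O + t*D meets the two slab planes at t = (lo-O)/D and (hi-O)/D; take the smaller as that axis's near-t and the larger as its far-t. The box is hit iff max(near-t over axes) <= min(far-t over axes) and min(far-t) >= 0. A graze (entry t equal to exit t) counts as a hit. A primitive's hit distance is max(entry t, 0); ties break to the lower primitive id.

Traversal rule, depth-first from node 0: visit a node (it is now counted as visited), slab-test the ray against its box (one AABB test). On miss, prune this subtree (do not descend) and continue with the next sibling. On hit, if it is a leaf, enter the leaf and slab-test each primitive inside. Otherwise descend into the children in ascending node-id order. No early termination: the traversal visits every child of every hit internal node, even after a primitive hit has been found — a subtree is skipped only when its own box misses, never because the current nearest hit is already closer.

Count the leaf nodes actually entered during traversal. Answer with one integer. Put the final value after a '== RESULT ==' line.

Walk:
N0 x:[-1,32] y:[34/3,70/3] z:[12,41] -> hit [12,70/3], descend [4, 7, 8, 13]
  N4 x:[-1,4] y:[61/3,64/3] z:[25,31] -> miss, prune
  N7 x:[1,9] y:[35/3,58/3] z:[36,41] -> miss, prune
  N8 x:[21,26] y:[34/3,47/3] z:[12,32] -> miss, prune
  N13 x:[10,32] y:[18,70/3] z:[16,40] -> hit [18,70/3], descend [5, 6, 9]
    N5 x:[10,11] y:[65/3,70/3] z:[34,40] -> miss, prune
    N6 x:[30,32] y:[18,59/3] z:[19,20] -> miss, prune
    N9 x:[20,26] y:[20,62/3] z:[16,22] -> hit [20,62/3] leaf, test {P6@t=20}

order=[0, 4, 7, 8, 13, 5, 6, 9]  |boxes|=8  |leaves|=1  hit=P6

== RESULT ==
1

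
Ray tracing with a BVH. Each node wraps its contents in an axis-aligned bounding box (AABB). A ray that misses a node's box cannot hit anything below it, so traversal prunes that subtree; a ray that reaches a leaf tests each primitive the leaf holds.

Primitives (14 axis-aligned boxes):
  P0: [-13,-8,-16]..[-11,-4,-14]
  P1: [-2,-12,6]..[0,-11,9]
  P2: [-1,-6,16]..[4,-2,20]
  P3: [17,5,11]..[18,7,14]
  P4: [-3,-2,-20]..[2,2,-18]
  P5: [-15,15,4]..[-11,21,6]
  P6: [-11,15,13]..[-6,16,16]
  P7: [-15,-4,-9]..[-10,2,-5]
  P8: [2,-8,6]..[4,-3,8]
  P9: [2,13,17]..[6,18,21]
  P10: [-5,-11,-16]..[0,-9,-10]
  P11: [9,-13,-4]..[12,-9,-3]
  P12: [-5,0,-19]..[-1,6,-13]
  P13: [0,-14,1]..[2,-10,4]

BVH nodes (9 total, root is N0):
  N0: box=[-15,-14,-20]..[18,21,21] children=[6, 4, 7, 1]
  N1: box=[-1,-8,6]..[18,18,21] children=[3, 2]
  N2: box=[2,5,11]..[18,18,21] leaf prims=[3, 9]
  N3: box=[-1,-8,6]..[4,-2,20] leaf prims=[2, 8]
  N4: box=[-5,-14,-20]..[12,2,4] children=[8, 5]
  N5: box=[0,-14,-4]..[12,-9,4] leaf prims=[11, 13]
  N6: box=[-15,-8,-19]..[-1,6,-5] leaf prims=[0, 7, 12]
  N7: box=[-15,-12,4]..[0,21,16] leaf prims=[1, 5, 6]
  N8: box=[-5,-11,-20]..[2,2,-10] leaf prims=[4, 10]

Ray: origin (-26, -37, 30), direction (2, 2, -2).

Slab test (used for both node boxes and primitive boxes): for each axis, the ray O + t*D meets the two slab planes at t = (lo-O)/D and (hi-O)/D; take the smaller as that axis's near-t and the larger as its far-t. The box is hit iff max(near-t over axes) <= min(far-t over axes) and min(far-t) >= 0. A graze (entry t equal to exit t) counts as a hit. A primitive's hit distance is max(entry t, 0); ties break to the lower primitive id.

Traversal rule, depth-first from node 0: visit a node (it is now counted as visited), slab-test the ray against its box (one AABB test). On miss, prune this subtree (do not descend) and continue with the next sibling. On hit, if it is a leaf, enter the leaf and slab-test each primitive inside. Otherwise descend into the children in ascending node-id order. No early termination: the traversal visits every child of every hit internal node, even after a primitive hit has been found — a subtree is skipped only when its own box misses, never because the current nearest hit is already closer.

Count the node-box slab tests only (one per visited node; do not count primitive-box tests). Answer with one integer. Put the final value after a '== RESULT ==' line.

Trace the traversal:
N0 x:[11/2,22] y:[23/2,29] z:[9/2,25] -> hit [23/2,22], descend [1, 4, 6, 7]
  N1 x:[25/2,22] y:[29/2,55/2] z:[9/2,12] -> miss, prune
  N4 x:[21/2,19] y:[23/2,39/2] z:[13,25] -> hit [13,19], descend [5, 8]
    N5 x:[13,19] y:[23/2,14] z:[13,17] -> hit [13,14] leaf, test {P11(miss), P13@t=13}
    N8 x:[21/2,14] y:[13,39/2] z:[20,25] -> miss, prune
  N6 x:[11/2,25/2] y:[29/2,43/2] z:[35/2,49/2] -> miss, prune
  N7 x:[11/2,13] y:[25/2,29] z:[7,13] -> hit [25/2,13] leaf, test {P1(miss), P5(miss), P6(miss)}

7 AABB tests over nodes [0, 1, 4, 5, 8, 6, 7]; 2 leaves entered; closest P13.

== RESULT ==
7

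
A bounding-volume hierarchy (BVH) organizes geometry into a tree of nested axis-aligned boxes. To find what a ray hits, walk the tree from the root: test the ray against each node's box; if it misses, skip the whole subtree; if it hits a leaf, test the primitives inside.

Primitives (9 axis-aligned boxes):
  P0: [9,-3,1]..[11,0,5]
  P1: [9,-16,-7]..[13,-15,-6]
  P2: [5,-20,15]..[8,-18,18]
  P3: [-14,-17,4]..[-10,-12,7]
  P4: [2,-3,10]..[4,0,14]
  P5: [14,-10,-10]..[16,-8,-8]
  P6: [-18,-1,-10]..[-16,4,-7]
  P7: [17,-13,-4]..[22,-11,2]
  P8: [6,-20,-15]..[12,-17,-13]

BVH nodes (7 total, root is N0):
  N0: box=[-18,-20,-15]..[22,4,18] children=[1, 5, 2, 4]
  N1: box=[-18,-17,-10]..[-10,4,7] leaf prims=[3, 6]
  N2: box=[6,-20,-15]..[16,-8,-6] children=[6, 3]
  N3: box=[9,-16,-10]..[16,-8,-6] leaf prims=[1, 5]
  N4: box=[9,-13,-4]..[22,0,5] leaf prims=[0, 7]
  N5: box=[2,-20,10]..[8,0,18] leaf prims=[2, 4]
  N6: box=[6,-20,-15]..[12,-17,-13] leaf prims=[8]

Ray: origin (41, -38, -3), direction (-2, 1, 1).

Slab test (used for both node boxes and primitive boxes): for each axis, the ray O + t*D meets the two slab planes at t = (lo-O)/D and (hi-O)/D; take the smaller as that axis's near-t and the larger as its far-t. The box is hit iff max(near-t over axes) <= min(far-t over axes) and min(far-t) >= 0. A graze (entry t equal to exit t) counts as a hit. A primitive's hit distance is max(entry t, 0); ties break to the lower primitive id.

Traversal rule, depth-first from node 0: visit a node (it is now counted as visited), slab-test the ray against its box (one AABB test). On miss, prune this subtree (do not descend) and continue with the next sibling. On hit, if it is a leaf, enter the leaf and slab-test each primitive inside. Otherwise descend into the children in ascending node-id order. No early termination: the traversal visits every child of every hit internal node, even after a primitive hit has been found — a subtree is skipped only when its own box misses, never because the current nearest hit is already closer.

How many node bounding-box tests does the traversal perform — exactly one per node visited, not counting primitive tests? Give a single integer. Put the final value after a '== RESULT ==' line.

Traverse from the root:
N0 x:[19/2,59/2] y:[18,42] z:[-12,21] -> hit [18,21], descend [1, 2, 4, 5]
  N1 x:[51/2,59/2] y:[21,42] z:[-7,10] -> miss, prune
  N2 x:[25/2,35/2] y:[18,30] z:[-12,-3] -> miss, prune
  N4 x:[19/2,16] y:[25,38] z:[-1,8] -> miss, prune
  N5 x:[33/2,39/2] y:[18,38] z:[13,21] -> hit [18,39/2] leaf, test {P2@t=18, P4(miss)}

order=[0, 1, 2, 4, 5]  |boxes|=5  |leaves|=1  hit=P2

== RESULT ==
5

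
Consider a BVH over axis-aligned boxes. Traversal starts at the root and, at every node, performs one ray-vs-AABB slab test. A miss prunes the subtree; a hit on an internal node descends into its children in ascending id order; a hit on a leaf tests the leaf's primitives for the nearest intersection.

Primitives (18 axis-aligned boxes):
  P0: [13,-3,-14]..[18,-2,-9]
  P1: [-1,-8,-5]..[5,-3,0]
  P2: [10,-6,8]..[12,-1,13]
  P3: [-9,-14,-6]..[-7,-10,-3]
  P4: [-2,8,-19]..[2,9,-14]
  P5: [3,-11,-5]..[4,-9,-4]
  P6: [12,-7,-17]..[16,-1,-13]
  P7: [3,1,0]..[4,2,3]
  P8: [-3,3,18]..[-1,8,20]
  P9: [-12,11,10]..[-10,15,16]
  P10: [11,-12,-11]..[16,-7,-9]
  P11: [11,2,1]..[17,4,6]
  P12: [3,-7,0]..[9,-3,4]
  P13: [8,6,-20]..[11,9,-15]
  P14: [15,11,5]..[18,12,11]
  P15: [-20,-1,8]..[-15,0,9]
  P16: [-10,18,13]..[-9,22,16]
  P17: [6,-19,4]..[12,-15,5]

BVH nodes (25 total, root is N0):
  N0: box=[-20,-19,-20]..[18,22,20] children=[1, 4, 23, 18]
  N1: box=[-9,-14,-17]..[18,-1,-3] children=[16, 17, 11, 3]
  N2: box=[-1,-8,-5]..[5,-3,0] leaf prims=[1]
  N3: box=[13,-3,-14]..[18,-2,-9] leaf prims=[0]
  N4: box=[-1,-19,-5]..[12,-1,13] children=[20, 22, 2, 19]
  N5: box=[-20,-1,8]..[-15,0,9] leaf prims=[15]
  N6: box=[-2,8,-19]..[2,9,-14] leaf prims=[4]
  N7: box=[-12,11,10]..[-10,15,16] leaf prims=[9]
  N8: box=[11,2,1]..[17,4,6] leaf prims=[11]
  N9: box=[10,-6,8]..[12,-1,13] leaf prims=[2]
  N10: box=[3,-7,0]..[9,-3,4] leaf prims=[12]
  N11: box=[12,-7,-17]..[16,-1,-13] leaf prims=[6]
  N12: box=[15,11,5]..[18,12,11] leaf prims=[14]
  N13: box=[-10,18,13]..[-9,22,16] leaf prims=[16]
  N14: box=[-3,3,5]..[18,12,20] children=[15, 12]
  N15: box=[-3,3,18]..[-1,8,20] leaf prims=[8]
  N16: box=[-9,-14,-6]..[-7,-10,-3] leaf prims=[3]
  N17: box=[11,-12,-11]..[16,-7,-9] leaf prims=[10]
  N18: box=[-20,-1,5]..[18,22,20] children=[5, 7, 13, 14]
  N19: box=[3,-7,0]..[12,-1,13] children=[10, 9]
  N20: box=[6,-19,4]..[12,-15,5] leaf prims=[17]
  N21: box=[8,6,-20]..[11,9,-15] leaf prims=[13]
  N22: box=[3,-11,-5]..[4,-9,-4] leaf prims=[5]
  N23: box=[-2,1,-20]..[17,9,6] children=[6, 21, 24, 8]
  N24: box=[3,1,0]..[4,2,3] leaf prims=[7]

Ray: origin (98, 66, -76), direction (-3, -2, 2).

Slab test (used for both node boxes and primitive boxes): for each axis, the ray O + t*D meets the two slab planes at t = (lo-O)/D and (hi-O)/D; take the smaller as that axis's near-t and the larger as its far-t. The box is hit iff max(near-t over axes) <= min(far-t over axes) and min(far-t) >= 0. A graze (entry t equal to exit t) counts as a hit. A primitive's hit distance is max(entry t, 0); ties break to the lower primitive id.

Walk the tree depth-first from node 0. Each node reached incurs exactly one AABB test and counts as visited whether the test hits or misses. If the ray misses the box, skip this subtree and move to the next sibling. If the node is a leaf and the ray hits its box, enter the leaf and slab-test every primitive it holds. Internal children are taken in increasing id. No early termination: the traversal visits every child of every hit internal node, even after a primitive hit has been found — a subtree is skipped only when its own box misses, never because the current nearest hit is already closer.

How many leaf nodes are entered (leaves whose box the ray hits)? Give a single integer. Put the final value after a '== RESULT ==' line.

Trace the traversal:
N0 x:[80/3,118/3] y:[22,85/2] z:[28,48] -> hit [28,118/3], descend [1, 4, 18, 23]
  N1 x:[80/3,107/3] y:[67/2,40] z:[59/2,73/2] -> hit [67/2,107/3], descend [3, 11, 16, 17]
    N3 x:[80/3,85/3] y:[34,69/2] z:[31,67/2] -> miss, prune
    N11 x:[82/3,86/3] y:[67/2,73/2] z:[59/2,63/2] -> miss, prune
    N16 x:[35,107/3] y:[38,40] z:[35,73/2] -> miss, prune
    N17 x:[82/3,29] y:[73/2,39] z:[65/2,67/2] -> miss, prune
  N4 x:[86/3,33] y:[67/2,85/2] z:[71/2,89/2] -> miss, prune
  N18 x:[80/3,118/3] y:[22,67/2] z:[81/2,48] -> miss, prune
  N23 x:[27,100/3] y:[57/2,65/2] z:[28,41] -> hit [57/2,65/2], descend [6, 8, 21, 24]
    N6 x:[32,100/3] y:[57/2,29] z:[57/2,31] -> miss, prune
    N8 x:[27,29] y:[31,32] z:[77/2,41] -> miss, prune
    N21 x:[29,30] y:[57/2,30] z:[28,61/2] -> hit [29,30] leaf, test {P13@t=29}
    N24 x:[94/3,95/3] y:[32,65/2] z:[38,79/2] -> miss, prune

13 AABB tests over nodes [0, 1, 3, 11, 16, 17, 4, 18, 23, 6, 8, 21, 24]; 1 leaf entered; closest P13.

== RESULT ==
1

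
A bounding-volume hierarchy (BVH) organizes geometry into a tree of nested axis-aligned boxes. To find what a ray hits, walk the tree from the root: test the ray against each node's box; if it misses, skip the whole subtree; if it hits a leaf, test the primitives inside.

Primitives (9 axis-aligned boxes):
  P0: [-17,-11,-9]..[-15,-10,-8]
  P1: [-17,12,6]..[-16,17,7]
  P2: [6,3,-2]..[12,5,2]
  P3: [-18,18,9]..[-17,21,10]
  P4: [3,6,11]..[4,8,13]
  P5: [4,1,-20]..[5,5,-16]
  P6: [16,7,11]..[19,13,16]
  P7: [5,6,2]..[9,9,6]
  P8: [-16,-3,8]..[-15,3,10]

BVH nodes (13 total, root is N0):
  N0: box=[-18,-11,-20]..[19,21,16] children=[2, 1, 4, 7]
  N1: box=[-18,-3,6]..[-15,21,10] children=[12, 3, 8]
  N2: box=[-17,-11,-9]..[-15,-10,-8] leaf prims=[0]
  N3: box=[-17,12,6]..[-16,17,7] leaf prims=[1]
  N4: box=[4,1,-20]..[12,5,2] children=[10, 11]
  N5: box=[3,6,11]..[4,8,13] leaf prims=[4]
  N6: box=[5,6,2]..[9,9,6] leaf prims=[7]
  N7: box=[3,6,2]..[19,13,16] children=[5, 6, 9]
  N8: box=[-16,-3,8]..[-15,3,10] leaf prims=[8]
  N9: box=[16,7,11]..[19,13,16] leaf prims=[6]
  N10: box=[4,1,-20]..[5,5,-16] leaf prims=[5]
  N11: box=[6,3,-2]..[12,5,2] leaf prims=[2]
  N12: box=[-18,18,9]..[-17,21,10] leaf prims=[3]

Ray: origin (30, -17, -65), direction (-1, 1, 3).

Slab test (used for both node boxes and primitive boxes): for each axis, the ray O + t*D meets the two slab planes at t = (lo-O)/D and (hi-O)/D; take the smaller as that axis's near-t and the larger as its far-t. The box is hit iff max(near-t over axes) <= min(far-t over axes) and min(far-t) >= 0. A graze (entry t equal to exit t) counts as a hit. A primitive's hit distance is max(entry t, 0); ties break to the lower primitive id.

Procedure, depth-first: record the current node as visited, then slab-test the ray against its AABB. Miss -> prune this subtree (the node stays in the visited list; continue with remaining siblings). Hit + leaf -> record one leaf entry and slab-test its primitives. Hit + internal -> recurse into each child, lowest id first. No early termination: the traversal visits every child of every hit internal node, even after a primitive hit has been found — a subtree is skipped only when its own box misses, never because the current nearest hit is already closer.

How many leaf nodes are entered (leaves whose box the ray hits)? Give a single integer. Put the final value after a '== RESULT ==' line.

Traverse from the root:
N0 x:[11,48] y:[6,38] z:[15,27] -> hit [15,27], descend [1, 2, 4, 7]
  N1 x:[45,48] y:[14,38] z:[71/3,25] -> miss, prune
  N2 x:[45,47] y:[6,7] z:[56/3,19] -> miss, prune
  N4 x:[18,26] y:[18,22] z:[15,67/3] -> hit [18,22], descend [10, 11]
    N10 x:[25,26] y:[18,22] z:[15,49/3] -> miss, prune
    N11 x:[18,24] y:[20,22] z:[21,67/3] -> hit [21,22] leaf, test {P2@t=21}
  N7 x:[11,27] y:[23,30] z:[67/3,27] -> hit [23,27], descend [5, 6, 9]
    N5 x:[26,27] y:[23,25] z:[76/3,26] -> miss, prune
    N6 x:[21,25] y:[23,26] z:[67/3,71/3] -> hit [23,71/3] leaf, test {P7@t=23}
    N9 x:[11,14] y:[24,30] z:[76/3,27] -> miss, prune

order=[0, 1, 2, 4, 10, 11, 7, 5, 6, 9]  |boxes|=10  |leaves|=2  hit=P2

== RESULT ==
2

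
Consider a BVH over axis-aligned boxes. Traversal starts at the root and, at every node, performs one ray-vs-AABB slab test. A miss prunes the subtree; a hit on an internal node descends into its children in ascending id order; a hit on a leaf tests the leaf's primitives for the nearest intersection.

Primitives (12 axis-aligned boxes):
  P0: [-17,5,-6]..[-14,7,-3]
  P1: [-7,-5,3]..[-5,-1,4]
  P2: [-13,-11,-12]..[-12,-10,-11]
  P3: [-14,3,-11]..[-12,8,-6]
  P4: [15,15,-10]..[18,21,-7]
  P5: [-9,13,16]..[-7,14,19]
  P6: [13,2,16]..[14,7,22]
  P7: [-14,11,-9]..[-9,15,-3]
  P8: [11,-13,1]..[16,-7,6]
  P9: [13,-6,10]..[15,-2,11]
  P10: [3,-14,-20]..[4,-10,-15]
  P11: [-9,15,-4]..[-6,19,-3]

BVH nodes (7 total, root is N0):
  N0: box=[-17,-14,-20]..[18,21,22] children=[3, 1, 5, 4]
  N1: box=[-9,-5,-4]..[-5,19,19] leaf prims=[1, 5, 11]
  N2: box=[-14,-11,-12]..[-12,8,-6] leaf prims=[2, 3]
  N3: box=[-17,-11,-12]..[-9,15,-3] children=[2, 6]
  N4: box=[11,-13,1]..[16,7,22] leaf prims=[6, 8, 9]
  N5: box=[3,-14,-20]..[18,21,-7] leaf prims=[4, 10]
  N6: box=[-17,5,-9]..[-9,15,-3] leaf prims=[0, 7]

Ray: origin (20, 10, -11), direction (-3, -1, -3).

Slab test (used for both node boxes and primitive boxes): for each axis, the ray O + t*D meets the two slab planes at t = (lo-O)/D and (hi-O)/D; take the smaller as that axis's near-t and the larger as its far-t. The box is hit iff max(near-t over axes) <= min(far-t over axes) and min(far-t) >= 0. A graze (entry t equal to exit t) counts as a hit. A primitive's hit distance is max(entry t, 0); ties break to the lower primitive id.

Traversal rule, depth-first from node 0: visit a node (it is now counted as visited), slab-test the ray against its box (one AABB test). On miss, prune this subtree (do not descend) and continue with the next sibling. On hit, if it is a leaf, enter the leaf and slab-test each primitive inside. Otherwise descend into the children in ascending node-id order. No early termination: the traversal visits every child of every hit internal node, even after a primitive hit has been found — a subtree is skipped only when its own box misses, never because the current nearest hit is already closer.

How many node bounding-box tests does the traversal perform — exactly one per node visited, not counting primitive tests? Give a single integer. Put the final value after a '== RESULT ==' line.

Traverse from the root:
N0 x:[2/3,37/3] y:[-11,24] z:[-11,3] -> hit [2/3,3], descend [1, 3, 4, 5]
  N1 x:[25/3,29/3] y:[-9,15] z:[-10,-7/3] -> miss, prune
  N3 x:[29/3,37/3] y:[-5,21] z:[-8/3,1/3] -> miss, prune
  N4 x:[4/3,3] y:[3,23] z:[-11,-4] -> miss, prune
  N5 x:[2/3,17/3] y:[-11,24] z:[-4/3,3] -> hit [2/3,3] leaf, test {P4(miss), P10(miss)}

Summary -> nodes [0, 1, 3, 4, 5]; box-tests=5; leaf-entries=1; first=miss

== RESULT ==
5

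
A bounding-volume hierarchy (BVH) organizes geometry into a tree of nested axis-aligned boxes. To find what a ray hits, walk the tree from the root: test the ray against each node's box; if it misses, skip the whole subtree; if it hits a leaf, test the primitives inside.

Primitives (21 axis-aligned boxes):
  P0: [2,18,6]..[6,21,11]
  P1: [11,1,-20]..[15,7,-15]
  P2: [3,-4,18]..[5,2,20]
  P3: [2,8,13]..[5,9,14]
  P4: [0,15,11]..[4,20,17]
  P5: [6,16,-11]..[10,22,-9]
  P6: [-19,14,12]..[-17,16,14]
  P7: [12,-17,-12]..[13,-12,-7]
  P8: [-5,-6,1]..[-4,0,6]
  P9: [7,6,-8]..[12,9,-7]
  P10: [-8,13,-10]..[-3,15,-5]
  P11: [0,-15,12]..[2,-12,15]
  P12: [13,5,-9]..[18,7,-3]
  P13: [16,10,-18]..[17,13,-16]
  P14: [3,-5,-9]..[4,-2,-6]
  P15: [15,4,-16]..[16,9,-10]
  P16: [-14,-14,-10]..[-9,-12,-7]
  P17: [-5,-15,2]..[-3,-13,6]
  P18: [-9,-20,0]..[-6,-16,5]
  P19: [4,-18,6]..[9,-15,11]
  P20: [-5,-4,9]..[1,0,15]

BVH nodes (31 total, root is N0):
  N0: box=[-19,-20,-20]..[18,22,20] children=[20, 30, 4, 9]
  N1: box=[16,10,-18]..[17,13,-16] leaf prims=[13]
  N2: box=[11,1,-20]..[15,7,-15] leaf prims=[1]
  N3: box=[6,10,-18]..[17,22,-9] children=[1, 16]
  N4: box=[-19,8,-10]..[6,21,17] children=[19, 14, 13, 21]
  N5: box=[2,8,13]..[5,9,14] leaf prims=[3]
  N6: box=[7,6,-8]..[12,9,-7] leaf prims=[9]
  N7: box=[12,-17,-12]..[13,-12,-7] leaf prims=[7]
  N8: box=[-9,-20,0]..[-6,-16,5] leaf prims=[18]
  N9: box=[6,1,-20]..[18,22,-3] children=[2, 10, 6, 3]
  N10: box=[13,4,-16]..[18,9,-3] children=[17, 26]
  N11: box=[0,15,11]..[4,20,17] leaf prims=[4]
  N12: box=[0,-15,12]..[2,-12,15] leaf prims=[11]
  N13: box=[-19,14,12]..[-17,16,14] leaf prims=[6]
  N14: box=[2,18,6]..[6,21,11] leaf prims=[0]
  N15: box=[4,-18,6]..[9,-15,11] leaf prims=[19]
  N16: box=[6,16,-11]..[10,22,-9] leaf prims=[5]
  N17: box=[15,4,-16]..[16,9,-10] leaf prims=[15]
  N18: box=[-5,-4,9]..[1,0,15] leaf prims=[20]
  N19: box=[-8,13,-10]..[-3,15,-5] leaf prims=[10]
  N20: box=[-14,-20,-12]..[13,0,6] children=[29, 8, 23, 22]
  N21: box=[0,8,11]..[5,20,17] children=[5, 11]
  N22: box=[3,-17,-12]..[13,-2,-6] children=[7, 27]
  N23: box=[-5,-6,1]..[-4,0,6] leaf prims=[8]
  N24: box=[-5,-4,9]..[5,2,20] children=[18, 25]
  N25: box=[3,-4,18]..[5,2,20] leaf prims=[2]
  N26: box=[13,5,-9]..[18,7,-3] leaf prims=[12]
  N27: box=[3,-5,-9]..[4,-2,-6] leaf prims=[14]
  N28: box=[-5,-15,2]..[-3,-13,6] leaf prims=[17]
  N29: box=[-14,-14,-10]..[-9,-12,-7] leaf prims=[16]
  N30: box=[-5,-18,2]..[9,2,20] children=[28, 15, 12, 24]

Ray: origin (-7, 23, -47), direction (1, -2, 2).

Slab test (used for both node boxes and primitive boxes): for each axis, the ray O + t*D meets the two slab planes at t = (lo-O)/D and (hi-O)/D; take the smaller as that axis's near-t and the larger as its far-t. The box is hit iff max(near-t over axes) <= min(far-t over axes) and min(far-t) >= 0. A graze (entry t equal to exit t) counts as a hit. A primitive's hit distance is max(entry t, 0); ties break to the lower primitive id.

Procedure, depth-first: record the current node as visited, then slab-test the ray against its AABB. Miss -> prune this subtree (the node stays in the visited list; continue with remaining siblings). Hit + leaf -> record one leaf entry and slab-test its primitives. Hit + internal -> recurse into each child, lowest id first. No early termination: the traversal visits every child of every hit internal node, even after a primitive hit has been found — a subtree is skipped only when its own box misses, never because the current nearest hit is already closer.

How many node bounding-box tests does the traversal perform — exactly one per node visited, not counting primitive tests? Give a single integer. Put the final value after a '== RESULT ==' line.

Traverse from the root:
N0 x:[-12,25] y:[1/2,43/2] z:[27/2,67/2] -> hit [27/2,43/2], descend [4, 9, 20, 30]
  N4 x:[-12,13] y:[1,15/2] z:[37/2,32] -> miss, prune
  N9 x:[13,25] y:[1/2,11] z:[27/2,22] -> miss, prune
  N20 x:[-7,20] y:[23/2,43/2] z:[35/2,53/2] -> hit [35/2,20], descend [8, 22, 23, 29]
    N8 x:[-2,1] y:[39/2,43/2] z:[47/2,26] -> miss, prune
    N22 x:[10,20] y:[25/2,20] z:[35/2,41/2] -> hit [35/2,20], descend [7, 27]
      N7 x:[19,20] y:[35/2,20] z:[35/2,20] -> hit [19,20] leaf, test {P7@t=19}
      N27 x:[10,11] y:[25/2,14] z:[19,41/2] -> miss, prune
    N23 x:[2,3] y:[23/2,29/2] z:[24,53/2] -> miss, prune
    N29 x:[-7,-2] y:[35/2,37/2] z:[37/2,20] -> miss, prune
  N30 x:[2,16] y:[21/2,41/2] z:[49/2,67/2] -> miss, prune

order=[0, 4, 9, 20, 8, 22, 7, 27, 23, 29, 30]  |boxes|=11  |leaves|=1  hit=P7

== RESULT ==
11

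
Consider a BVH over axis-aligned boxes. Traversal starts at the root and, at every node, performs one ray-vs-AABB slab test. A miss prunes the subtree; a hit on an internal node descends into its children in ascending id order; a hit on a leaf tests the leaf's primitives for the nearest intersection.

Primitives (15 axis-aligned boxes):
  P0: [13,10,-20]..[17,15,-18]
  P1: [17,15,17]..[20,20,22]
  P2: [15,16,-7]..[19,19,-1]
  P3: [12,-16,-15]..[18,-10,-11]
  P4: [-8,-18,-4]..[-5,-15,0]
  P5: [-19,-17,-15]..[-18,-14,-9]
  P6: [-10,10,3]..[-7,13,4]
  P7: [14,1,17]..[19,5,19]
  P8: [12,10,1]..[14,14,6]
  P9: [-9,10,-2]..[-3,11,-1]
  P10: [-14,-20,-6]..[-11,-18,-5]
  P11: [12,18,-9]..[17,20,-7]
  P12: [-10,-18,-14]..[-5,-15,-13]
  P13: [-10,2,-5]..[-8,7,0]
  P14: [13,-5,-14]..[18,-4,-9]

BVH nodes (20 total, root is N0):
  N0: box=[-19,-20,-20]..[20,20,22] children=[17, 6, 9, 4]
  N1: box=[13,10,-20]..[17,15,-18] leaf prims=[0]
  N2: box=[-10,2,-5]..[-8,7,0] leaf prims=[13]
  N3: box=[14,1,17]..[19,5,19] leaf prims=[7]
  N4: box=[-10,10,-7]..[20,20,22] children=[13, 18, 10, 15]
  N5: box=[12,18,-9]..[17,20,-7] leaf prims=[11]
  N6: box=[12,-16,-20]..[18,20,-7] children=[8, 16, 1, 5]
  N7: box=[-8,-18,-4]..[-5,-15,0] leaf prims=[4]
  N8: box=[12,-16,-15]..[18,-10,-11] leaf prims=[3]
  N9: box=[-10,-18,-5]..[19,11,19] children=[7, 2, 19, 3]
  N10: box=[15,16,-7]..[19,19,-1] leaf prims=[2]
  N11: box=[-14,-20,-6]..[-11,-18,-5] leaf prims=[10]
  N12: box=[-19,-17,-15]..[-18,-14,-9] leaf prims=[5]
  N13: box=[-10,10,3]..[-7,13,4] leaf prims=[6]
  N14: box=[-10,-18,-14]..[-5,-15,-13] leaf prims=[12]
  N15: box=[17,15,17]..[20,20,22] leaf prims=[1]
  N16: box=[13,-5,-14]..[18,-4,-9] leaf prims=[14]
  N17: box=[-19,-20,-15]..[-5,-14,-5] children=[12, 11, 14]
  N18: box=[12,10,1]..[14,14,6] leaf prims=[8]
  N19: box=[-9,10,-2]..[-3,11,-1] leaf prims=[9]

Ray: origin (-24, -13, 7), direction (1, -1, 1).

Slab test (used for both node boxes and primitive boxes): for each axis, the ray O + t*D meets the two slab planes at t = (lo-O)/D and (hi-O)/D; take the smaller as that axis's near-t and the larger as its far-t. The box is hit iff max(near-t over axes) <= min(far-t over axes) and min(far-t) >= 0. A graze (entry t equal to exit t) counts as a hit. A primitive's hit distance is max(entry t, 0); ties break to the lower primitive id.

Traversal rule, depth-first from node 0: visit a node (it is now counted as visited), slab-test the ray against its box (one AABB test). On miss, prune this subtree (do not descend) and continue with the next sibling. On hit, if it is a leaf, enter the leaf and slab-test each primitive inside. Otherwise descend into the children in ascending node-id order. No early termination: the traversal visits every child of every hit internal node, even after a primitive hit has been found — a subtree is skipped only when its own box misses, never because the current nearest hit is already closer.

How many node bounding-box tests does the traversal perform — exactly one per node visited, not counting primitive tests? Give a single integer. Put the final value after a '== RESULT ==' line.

Traverse from the root:
N0 x:[5,44] y:[-33,7] z:[-27,15] -> hit [5,7], descend [4, 6, 9, 17]
  N4 x:[14,44] y:[-33,-23] z:[-14,15] -> miss, prune
  N6 x:[36,42] y:[-33,3] z:[-27,-14] -> miss, prune
  N9 x:[14,43] y:[-24,5] z:[-12,12] -> miss, prune
  N17 x:[5,19] y:[1,7] z:[-22,-12] -> miss, prune

Summary -> nodes [0, 4, 6, 9, 17]; box-tests=5; leaf-entries=0; first=miss

== RESULT ==
5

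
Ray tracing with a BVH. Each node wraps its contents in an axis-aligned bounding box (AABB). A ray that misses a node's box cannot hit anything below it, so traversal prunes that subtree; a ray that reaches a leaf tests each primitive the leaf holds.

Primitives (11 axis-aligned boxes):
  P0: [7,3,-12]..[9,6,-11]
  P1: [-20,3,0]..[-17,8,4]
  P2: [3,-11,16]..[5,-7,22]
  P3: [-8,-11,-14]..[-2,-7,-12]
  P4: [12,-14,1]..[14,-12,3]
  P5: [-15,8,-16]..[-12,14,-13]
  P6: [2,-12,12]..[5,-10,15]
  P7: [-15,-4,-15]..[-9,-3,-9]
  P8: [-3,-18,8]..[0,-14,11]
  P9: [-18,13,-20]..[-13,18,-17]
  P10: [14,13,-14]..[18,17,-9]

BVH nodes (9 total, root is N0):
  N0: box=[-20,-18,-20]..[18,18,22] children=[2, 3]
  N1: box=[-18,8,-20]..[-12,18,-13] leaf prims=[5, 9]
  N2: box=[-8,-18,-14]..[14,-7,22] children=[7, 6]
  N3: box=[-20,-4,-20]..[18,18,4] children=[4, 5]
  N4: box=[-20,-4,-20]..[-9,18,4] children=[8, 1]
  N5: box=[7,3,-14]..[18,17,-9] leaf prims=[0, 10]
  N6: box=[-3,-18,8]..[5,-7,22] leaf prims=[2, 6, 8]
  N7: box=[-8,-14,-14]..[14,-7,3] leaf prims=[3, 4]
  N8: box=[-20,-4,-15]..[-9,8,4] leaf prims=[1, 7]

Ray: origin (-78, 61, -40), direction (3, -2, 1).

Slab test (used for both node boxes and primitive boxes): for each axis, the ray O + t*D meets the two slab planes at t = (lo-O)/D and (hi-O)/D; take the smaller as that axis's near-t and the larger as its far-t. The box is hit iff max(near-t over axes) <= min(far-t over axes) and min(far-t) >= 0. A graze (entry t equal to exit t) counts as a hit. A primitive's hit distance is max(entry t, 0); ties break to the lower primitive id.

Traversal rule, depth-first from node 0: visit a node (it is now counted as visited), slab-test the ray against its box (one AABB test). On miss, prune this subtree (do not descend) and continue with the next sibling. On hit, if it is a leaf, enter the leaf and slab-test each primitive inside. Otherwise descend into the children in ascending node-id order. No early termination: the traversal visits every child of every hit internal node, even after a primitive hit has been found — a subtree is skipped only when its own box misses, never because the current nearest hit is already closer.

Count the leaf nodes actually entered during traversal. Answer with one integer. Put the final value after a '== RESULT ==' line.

Trace the traversal:
N0 x:[58/3,32] y:[43/2,79/2] z:[20,62] -> hit [43/2,32], descend [2, 3]
  N2 x:[70/3,92/3] y:[34,79/2] z:[26,62] -> miss, prune
  N3 x:[58/3,32] y:[43/2,65/2] z:[20,44] -> hit [43/2,32], descend [4, 5]
    N4 x:[58/3,23] y:[43/2,65/2] z:[20,44] -> hit [43/2,23], descend [1, 8]
      N1 x:[20,22] y:[43/2,53/2] z:[20,27] -> hit [43/2,22] leaf, test {P5(miss), P9@t=43/2}
      N8 x:[58/3,23] y:[53/2,65/2] z:[25,44] -> miss, prune
    N5 x:[85/3,32] y:[22,29] z:[26,31] -> hit [85/3,29] leaf, test {P0@t=85/3, P10(miss)}

7 AABB tests over nodes [0, 2, 3, 4, 1, 8, 5]; 2 leaves entered; closest P9.

== RESULT ==
2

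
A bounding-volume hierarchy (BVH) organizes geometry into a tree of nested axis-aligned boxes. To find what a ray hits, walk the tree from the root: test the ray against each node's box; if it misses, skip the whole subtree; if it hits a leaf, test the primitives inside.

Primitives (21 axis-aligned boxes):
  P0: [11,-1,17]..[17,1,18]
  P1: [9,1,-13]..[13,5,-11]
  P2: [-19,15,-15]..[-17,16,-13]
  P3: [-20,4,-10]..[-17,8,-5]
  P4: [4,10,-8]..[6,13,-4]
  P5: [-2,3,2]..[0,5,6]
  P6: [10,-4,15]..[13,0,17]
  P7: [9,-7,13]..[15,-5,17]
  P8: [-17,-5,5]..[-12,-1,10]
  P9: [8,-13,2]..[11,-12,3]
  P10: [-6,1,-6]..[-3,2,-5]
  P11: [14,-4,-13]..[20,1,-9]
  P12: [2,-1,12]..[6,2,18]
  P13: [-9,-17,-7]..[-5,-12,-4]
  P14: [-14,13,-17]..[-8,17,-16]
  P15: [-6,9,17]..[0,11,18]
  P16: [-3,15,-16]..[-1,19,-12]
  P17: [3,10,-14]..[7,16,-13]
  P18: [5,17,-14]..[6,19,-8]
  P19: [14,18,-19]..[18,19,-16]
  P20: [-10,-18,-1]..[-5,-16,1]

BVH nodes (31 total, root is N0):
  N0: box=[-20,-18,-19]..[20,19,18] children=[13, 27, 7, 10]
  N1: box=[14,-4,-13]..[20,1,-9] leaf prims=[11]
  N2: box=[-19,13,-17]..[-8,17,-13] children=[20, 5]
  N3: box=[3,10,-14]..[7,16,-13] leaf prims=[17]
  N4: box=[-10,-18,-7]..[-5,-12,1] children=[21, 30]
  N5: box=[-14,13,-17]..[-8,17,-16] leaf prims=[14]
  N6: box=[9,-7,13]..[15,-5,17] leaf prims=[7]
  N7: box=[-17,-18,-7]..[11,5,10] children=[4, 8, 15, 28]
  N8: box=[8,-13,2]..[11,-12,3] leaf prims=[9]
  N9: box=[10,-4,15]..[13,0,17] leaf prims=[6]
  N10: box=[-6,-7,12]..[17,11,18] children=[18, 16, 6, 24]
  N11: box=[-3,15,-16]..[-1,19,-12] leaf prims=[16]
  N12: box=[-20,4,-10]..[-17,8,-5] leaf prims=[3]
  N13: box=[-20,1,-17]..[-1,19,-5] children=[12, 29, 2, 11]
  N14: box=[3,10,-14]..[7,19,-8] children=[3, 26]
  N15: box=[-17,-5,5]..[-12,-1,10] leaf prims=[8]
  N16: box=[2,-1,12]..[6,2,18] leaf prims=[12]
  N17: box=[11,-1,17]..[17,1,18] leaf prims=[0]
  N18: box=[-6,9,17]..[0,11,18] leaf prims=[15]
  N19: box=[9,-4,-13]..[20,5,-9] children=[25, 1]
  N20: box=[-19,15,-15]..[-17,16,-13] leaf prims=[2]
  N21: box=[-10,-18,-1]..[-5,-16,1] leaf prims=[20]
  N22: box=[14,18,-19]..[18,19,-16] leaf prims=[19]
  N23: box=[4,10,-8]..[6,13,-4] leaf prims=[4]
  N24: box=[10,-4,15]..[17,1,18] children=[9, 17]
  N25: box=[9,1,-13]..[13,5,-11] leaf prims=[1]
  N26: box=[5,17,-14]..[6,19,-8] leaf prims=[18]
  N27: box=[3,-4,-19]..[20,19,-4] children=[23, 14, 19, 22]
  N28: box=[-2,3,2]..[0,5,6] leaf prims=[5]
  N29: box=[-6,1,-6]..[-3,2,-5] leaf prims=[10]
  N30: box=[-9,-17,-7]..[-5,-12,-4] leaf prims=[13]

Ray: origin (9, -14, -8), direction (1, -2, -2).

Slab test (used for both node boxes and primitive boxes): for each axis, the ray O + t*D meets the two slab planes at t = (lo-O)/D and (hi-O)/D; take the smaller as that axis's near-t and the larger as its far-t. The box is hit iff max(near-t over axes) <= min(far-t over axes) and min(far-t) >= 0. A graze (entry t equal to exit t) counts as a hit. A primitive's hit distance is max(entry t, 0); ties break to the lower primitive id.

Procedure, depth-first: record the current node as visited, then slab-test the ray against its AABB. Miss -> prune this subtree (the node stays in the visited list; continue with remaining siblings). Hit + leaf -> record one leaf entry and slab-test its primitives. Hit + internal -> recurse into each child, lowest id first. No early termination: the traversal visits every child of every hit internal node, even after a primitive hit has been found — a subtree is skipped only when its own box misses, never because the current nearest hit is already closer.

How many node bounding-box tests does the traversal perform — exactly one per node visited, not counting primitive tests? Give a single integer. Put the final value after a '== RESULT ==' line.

Trace the traversal:
N0 x:[-29,11] y:[-33/2,2] z:[-13,11/2] -> hit [-13,2], descend [7, 10, 13, 27]
  N7 x:[-26,2] y:[-19/2,2] z:[-9,-1/2] -> miss, prune
  N10 x:[-15,8] y:[-25/2,-7/2] z:[-13,-10] -> miss, prune
  N13 x:[-29,-10] y:[-33/2,-15/2] z:[-3/2,9/2] -> miss, prune
  N27 x:[-6,11] y:[-33/2,-5] z:[-2,11/2] -> miss, prune

5 AABB tests over nodes [0, 7, 10, 13, 27]; 0 leaves entered; closest miss.

== RESULT ==
5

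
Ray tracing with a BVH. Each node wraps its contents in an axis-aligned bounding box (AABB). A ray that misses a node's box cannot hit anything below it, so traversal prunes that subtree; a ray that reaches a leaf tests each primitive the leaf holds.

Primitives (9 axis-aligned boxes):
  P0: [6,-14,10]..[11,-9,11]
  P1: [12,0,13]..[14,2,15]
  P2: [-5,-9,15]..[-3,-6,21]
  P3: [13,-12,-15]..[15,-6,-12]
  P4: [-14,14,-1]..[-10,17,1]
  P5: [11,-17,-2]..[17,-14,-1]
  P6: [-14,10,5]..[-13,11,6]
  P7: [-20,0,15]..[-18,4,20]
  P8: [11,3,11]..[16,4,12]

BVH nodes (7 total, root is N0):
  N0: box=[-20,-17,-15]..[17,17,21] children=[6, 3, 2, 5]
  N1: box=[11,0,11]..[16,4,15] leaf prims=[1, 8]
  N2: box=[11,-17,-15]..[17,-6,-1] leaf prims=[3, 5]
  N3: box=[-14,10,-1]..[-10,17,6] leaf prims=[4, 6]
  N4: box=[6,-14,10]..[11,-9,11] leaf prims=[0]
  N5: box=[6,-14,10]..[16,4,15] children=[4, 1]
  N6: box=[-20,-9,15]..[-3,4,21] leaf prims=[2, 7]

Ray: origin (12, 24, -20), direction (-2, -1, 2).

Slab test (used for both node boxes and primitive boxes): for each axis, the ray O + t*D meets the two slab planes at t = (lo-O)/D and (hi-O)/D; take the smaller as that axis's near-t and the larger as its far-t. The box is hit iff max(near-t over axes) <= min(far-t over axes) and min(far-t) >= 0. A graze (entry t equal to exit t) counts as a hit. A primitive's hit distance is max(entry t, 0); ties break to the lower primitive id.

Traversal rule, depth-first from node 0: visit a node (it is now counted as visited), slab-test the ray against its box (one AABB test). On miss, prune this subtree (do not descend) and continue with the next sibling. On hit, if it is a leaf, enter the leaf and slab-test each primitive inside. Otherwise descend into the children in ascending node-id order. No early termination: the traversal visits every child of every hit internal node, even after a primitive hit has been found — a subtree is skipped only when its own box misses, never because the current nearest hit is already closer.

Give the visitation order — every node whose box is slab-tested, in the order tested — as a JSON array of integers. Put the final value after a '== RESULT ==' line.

Walk:
N0 x:[-5/2,16] y:[7,41] z:[5/2,41/2] -> hit [7,16], descend [2, 3, 5, 6]
  N2 x:[-5/2,1/2] y:[30,41] z:[5/2,19/2] -> miss, prune
  N3 x:[11,13] y:[7,14] z:[19/2,13] -> hit [11,13] leaf, test {P4(miss), P6@t=13}
  N5 x:[-2,3] y:[20,38] z:[15,35/2] -> miss, prune
  N6 x:[15/2,16] y:[20,33] z:[35/2,41/2] -> miss, prune

order=[0, 2, 3, 5, 6]  |boxes|=5  |leaves|=1  hit=P6

== RESULT ==
[0, 2, 3, 5, 6]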